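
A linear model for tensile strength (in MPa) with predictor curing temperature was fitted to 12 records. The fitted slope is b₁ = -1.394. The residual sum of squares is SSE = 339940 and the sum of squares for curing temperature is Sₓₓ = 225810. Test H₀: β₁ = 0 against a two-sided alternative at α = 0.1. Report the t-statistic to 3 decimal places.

t = -3.593

MSE = SSE/(n − 2) = 339940/10 = 33994.
SE(b₁) = √(MSE/Sₓₓ) = √(33994/225810) = 0.387998.
t = -1.394 / 0.387998 = -3.593.
df = n − 2 = 10.
Two-sided p ≈ 0.0049, which is < 0.1, so reject H₀.
There is evidence that curing temperature is associated with tensile strength.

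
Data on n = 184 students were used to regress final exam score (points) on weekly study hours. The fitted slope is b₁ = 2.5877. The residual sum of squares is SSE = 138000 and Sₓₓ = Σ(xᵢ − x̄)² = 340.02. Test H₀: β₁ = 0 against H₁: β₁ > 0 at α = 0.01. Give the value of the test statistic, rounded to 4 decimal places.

t = 1.7329

MSE = SSE/(n − 2) = 138000/182 = 758.242.
SE(b₁) = √(MSE/Sₓₓ) = √(758.242/340.02) = 1.49332.
t = 2.5877 / 1.49332 = 1.7329.
df = n − 2 = 182.
One-sided p ≈ 0.0424, which is ≥ 0.01, so fail to reject H₀.
The data do not give significant evidence that the true slope on weekly study hours is positive.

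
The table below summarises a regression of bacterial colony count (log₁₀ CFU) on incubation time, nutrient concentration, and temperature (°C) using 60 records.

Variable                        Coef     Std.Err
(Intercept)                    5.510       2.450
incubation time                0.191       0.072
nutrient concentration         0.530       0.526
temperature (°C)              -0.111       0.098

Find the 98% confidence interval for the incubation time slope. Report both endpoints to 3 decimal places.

Read off: b = 0.191, SE = 0.072 for incubation time.
df = n − k − 1 = 60 − 3 − 1 = 56.
t* = t_{0.01, 56} = 2.394801.
Margin = t* × SE = 2.394801 × 0.072 = 0.17243.
CI: 0.191 ± 0.17243 → (0.019, 0.363).

(0.019, 0.363)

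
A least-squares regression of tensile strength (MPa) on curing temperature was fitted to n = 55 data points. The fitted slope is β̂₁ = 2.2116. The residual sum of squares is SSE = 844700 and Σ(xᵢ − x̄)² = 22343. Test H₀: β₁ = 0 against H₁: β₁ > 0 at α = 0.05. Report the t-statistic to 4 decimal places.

MSE = SSE/(n − 2) = 844700/53 = 15937.7.
SE(β̂₁) = √(MSE/Sₓₓ) = √(15937.7/22343) = 0.844583.
t = 2.2116 / 0.844583 = 2.6186.
df = n − 2 = 53.
One-sided p ≈ 0.0057, which is < 0.05, so reject H₀.
There is evidence that the true slope on curing temperature is positive.

t = 2.6186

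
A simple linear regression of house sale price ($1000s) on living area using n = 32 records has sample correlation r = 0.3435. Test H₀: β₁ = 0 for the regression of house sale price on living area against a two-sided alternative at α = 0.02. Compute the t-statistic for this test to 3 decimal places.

t = r·√(n − 2)/√(1 − r²) = 0.3435·√30/√0.882008 = 2.003.
df = n − 2 = 30.
Two-sided p ≈ 0.0542, which is ≥ 0.02, so fail to reject H₀.
The data do not give significant evidence of a linear association between living area and house sale price.

t = 2.003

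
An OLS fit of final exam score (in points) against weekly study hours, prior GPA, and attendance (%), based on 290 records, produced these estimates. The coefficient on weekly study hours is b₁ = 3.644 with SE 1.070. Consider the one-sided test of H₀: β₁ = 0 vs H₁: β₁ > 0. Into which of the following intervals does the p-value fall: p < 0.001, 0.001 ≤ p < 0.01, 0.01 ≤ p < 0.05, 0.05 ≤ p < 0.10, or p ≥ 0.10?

t = 3.644 / 1.070 = 3.406.
df = n − k − 1 = 290 − 3 − 1 = 286.
One-sided p = P(T_{286} > t) ≈ 0.0004.
So p < 0.001.

p < 0.001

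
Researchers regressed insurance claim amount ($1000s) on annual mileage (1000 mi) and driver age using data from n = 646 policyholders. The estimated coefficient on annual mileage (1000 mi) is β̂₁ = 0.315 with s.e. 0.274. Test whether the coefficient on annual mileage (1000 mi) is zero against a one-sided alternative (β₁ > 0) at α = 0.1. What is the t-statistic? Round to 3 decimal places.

H₀: β₁ = 0 vs H₁: β₁ > 0.
t = (β̂₁ − β₁⁰)/SE = 0.315 / 0.274 = 1.150.
df = n − k − 1 = 646 − 2 − 1 = 643.
One-sided p ≈ 0.1254, which is ≥ 0.1, so fail to reject H₀.
The data do not give significant evidence that the true slope on annual mileage (1000 mi) is positive, holding the other predictors fixed.

t = 1.150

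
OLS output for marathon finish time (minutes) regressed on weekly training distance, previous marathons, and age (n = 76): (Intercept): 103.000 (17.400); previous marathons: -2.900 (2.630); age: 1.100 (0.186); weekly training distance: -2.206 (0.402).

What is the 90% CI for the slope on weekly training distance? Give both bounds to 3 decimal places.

Read off: b = -2.206, SE = 0.402 for weekly training distance.
df = n − k − 1 = 76 − 3 − 1 = 72.
t* = t_{0.05, 72} = 1.666294.
Margin = t* × SE = 1.666294 × 0.402 = 0.66985.
CI: -2.206 ± 0.66985 → (-2.876, -1.536).

(-2.876, -1.536)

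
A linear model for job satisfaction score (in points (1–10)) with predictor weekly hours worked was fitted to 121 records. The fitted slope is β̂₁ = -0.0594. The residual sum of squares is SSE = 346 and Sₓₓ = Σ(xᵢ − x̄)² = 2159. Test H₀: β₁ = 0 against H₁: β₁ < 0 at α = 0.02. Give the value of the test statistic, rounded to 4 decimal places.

MSE = SSE/(n − 2) = 346/119 = 2.90756.
SE(β̂₁) = √(MSE/Sₓₓ) = √(2.90756/2159) = 0.0366976.
t = -0.0594 / 0.0366976 = -1.6186.
df = n − 2 = 119.
One-sided p ≈ 0.0541, which is ≥ 0.02, so fail to reject H₀.
The data do not give significant evidence that the true slope on weekly hours worked is negative.

t = -1.6186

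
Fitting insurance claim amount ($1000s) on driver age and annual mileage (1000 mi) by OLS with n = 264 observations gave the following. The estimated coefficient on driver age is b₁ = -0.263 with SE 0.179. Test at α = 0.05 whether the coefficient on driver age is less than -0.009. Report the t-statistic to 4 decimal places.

t = -1.4190

H₀: β₁ = -0.009 vs H₁: β₁ < -0.009.
t = (b₁ − β₁⁰)/SE = (-0.263 − (-0.009)) / 0.179 = -1.4190.
df = n − k − 1 = 264 − 2 − 1 = 261.
One-sided p ≈ 0.0785, which is ≥ 0.05, so fail to reject H₀.
The data do not give significant evidence that the true slope on driver age is below -0.009 $1000s per unit, holding the other predictors fixed.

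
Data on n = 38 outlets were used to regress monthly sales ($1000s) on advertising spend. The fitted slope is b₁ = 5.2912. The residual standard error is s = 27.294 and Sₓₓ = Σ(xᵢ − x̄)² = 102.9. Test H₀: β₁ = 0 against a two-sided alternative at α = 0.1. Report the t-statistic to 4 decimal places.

SE(b₁) = s/√Sₓₓ = 27.294/√102.9 = 2.69066.
t = 5.2912 / 2.69066 = 1.9665.
df = n − 2 = 36.
Two-sided p ≈ 0.0570, which is < 0.1, so reject H₀.
There is evidence that advertising spend is associated with monthly sales.

t = 1.9665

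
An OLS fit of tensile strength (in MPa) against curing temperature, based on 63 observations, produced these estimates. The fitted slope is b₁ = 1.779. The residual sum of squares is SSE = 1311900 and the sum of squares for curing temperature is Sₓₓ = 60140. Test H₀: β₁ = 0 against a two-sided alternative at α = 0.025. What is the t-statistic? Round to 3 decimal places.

t = 2.975

MSE = SSE/(n − 2) = 1311900/61 = 21506.6.
SE(b₁) = √(MSE/Sₓₓ) = √(21506.6/60140) = 0.598004.
t = 1.779 / 0.598004 = 2.975.
df = n − 2 = 61.
Two-sided p ≈ 0.0042, which is < 0.025, so reject H₀.
There is evidence that curing temperature is associated with tensile strength.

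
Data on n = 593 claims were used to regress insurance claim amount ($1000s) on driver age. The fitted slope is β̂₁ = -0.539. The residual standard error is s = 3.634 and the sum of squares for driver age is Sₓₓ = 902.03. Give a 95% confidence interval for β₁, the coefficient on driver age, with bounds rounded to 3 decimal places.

SE(β̂₁) = s/√Sₓₓ = 3.634/√902.03 = 0.120997.
df = n − 2 = 591.
t* = t_{0.025, 591} = 1.963986.
Margin = t* × SE = 1.963986 × 0.120997 = 0.23764.
CI: -0.539 ± 0.23764 → (-0.777, -0.301).
With 95% confidence, each one-unit increase in driver age is associated with a change of between -0.777 and -0.301 $1000s in insurance claim amount.

(-0.777, -0.301)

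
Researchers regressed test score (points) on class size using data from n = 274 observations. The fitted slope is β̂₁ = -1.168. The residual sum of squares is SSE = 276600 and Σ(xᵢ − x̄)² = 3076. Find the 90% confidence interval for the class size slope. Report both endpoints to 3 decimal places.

MSE = SSE/(n − 2) = 276600/272 = 1016.91.
SE(β̂₁) = √(MSE/Sₓₓ) = √(1016.91/3076) = 0.574974.
df = n − 2 = 272.
t* = t_{0.05, 272} = 1.650475.
Margin = t* × SE = 1.650475 × 0.574974 = 0.94898.
CI: -1.168 ± 0.94898 → (-2.117, -0.219).
With 90% confidence, each one-unit increase in class size is associated with a change of between -2.117 and -0.219 points in test score.

(-2.117, -0.219)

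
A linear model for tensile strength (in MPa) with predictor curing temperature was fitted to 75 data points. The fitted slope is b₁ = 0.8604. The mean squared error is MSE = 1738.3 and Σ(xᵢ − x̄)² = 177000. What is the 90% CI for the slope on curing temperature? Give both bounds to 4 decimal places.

(0.6953, 1.0255)

SE(b₁) = √(MSE/Sₓₓ) = √(1738.3/177000) = 0.0991005.
df = n − 2 = 73.
t* = t_{0.05, 73} = 1.665996.
Margin = t* × SE = 1.665996 × 0.0991005 = 0.165101.
CI: 0.8604 ± 0.165101 → (0.6953, 1.0255).
With 90% confidence, each one-unit increase in curing temperature is associated with a change of between 0.6953 and 1.0255 MPa in tensile strength.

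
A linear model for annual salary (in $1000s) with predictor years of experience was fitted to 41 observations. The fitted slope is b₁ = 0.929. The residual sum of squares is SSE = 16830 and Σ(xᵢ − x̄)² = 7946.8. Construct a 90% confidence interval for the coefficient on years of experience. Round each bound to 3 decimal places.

(0.536, 1.322)

MSE = SSE/(n − 2) = 16830/39 = 431.538.
SE(b₁) = √(MSE/Sₓₓ) = √(431.538/7946.8) = 0.233031.
df = n − 2 = 39.
t* = t_{0.05, 39} = 1.684875.
Margin = t* × SE = 1.684875 × 0.233031 = 0.39263.
CI: 0.929 ± 0.39263 → (0.536, 1.322).
With 90% confidence, each one-unit increase in years of experience is associated with a change of between 0.536 and 1.322 $1000s in annual salary.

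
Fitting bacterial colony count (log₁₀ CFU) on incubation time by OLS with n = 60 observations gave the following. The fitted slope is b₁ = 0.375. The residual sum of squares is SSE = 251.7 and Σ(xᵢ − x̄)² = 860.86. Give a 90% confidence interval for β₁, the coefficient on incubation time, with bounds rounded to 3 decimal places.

(0.256, 0.494)

MSE = SSE/(n − 2) = 251.7/58 = 4.33966.
SE(b₁) = √(MSE/Sₓₓ) = √(4.33966/860.86) = 0.0710005.
df = n − 2 = 58.
t* = t_{0.05, 58} = 1.671553.
Margin = t* × SE = 1.671553 × 0.0710005 = 0.11868.
CI: 0.375 ± 0.11868 → (0.256, 0.494).
With 90% confidence, each one-unit increase in incubation time is associated with a change of between 0.256 and 0.494 log₁₀ CFU in bacterial colony count.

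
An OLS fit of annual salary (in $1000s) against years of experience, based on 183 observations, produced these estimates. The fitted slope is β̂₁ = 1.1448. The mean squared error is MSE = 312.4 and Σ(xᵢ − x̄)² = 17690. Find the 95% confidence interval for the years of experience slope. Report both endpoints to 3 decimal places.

(0.883, 1.407)

SE(β̂₁) = √(MSE/Sₓₓ) = √(312.4/17690) = 0.13289.
df = n − 2 = 181.
t* = t_{0.025, 181} = 1.973157.
Margin = t* × SE = 1.973157 × 0.13289 = 0.26221.
CI: 1.1448 ± 0.26221 → (0.883, 1.407).
With 95% confidence, each one-unit increase in years of experience is associated with a change of between 0.883 and 1.407 $1000s in annual salary.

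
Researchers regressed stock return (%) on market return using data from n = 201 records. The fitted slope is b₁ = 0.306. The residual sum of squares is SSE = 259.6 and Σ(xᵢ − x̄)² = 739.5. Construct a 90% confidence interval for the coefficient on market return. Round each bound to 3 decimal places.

MSE = SSE/(n − 2) = 259.6/199 = 1.30452.
SE(b₁) = √(MSE/Sₓₓ) = √(1.30452/739.5) = 0.0420007.
df = n − 2 = 199.
t* = t_{0.05, 199} = 1.652547.
Margin = t* × SE = 1.652547 × 0.0420007 = 0.06941.
CI: 0.306 ± 0.06941 → (0.237, 0.375).
With 90% confidence, each one-unit increase in market return is associated with a change of between 0.237 and 0.375 % in stock return.

(0.237, 0.375)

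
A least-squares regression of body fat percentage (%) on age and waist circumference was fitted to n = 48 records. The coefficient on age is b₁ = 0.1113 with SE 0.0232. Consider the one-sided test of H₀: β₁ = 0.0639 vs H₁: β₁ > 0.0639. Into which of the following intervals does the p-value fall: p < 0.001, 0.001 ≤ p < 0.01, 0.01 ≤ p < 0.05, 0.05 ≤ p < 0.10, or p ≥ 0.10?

t = (0.1113 − 0.0639) / 0.0232 = 2.043.
df = n − k − 1 = 48 − 2 − 1 = 45.
One-sided p = P(T_{45} > t) ≈ 0.0235.
So 0.01 ≤ p < 0.05.

0.01 ≤ p < 0.05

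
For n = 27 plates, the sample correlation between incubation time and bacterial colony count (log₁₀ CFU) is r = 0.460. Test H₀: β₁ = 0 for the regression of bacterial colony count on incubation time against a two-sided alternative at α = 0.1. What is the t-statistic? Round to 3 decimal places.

t = 2.590

t = r·√(n − 2)/√(1 − r²) = 0.460·√25/√0.7884 = 2.590.
df = n − 2 = 25.
Two-sided p ≈ 0.0158, which is < 0.1, so reject H₀.
There is evidence of a linear association between incubation time and bacterial colony count.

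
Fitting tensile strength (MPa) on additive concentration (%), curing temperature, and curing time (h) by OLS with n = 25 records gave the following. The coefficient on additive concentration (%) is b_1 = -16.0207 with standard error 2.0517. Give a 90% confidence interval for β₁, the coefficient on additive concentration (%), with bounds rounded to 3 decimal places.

(-19.551, -12.490)

df = n − k − 1 = 25 − 3 − 1 = 21.
t* = t_{0.05, 21} = 1.720743.
Margin = t* × SE = 1.720743 × 2.0517 = 3.53045.
CI: -16.0207 ± 3.53045 → (-19.551, -12.490).
With 90% confidence, each one-unit increase in additive concentration (%) is associated with a change of between -19.551 and -12.490 MPa in tensile strength, holding the other predictors fixed.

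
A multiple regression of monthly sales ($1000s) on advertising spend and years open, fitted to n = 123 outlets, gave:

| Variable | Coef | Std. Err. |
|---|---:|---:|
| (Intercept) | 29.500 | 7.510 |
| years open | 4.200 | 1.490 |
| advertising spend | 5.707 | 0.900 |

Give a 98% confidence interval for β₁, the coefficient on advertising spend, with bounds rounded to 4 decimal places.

(3.5850, 7.8290)

Read off: b = 5.707, SE = 0.900 for advertising spend.
df = n − k − 1 = 123 − 2 − 1 = 120.
t* = t_{0.01, 120} = 2.357825.
Margin = t* × SE = 2.357825 × 0.900 = 2.122042.
CI: 5.707 ± 2.122042 → (3.5850, 7.8290).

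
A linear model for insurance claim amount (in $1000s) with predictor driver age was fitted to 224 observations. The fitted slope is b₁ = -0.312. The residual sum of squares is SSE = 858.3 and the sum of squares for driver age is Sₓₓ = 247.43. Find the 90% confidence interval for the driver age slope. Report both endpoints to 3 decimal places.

(-0.518, -0.106)

MSE = SSE/(n − 2) = 858.3/222 = 3.86622.
SE(b₁) = √(MSE/Sₓₓ) = √(3.86622/247.43) = 0.125002.
df = n − 2 = 222.
t* = t_{0.05, 222} = 1.651746.
Margin = t* × SE = 1.651746 × 0.125002 = 0.20647.
CI: -0.312 ± 0.20647 → (-0.518, -0.106).
With 90% confidence, each one-unit increase in driver age is associated with a change of between -0.518 and -0.106 $1000s in insurance claim amount.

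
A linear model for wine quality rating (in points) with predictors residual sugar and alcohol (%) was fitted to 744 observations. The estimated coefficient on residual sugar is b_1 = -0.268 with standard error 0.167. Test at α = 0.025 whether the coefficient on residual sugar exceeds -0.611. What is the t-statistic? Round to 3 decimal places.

t = 2.054

H₀: β₁ = -0.611 vs H₁: β₁ > -0.611.
t = (b_1 − β₁⁰)/SE = (-0.268 − (-0.611)) / 0.167 = 2.054.
df = n − k − 1 = 744 − 2 − 1 = 741.
One-sided p ≈ 0.0202, which is < 0.025, so reject H₀.
There is evidence that the true slope on residual sugar exceeds -0.611 points per unit, holding the other predictors fixed.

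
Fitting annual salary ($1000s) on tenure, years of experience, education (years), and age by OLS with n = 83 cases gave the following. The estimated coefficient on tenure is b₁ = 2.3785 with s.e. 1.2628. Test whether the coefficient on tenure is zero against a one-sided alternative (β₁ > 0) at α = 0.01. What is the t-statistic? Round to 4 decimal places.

t = 1.8835

H₀: β₁ = 0 vs H₁: β₁ > 0.
t = (b₁ − β₁⁰)/SE = 2.3785 / 1.2628 = 1.8835.
df = n − k − 1 = 83 − 4 − 1 = 78.
One-sided p ≈ 0.0317, which is ≥ 0.01, so fail to reject H₀.
The data do not give significant evidence that the true slope on tenure is positive, holding the other predictors fixed.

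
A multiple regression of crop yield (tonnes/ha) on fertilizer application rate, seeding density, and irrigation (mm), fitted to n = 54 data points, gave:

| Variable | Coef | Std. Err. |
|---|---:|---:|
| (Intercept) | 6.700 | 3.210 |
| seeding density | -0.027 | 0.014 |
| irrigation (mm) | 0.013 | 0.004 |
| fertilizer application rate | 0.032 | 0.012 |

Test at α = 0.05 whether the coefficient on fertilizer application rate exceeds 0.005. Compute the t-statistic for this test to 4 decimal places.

t = 2.2500

Read off: b = 0.032, SE = 0.012 for fertilizer application rate.
H₀: β₁ = 0.005 vs H₁: β₁ > 0.005.
t = (0.032 − 0.005) / 0.012 = 2.2500.
df = n − k − 1 = 54 − 3 − 1 = 50.
One-sided p ≈ 0.0144, which is < 0.05, so reject H₀.
There is evidence that the true slope on fertilizer application rate exceeds 0.005 tonnes/ha per unit, holding the other predictors fixed.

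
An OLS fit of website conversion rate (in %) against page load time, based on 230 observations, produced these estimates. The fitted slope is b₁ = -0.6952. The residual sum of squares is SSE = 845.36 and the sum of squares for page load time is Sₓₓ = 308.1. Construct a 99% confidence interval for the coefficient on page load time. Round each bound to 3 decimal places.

MSE = SSE/(n − 2) = 845.36/228 = 3.70772.
SE(b₁) = √(MSE/Sₓₓ) = √(3.70772/308.1) = 0.1097.
df = n − 2 = 228.
t* = t_{0.005, 228} = 2.597564.
Margin = t* × SE = 2.597564 × 0.1097 = 0.28495.
CI: -0.6952 ± 0.28495 → (-0.980, -0.410).
With 99% confidence, each one-unit increase in page load time is associated with a change of between -0.980 and -0.410 % in website conversion rate.

(-0.980, -0.410)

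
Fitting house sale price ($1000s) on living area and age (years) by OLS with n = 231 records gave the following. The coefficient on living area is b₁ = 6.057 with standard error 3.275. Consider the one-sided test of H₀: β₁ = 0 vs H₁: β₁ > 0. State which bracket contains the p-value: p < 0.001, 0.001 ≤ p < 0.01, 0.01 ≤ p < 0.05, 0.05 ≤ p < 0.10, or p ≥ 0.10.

t = 6.057 / 3.275 = 1.849.
df = n − k − 1 = 231 − 2 − 1 = 228.
One-sided p = P(T_{228} > t) ≈ 0.0328.
So 0.01 ≤ p < 0.05.

0.01 ≤ p < 0.05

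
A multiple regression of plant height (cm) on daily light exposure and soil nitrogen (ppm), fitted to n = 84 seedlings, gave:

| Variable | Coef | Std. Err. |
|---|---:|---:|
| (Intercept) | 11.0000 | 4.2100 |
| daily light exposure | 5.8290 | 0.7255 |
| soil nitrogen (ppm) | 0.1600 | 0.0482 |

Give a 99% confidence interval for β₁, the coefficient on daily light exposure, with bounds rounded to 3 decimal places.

Read off: b = 5.8290, SE = 0.7255 for daily light exposure.
df = n − k − 1 = 84 − 2 − 1 = 81.
t* = t_{0.005, 81} = 2.637897.
Margin = t* × SE = 2.637897 × 0.7255 = 1.91379.
CI: 5.8290 ± 1.91379 → (3.915, 7.743).

(3.915, 7.743)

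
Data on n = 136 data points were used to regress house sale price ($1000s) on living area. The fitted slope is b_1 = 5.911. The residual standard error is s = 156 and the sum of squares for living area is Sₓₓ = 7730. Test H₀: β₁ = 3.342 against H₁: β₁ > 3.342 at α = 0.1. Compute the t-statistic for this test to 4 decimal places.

t = 1.4479

SE(b_1) = s/√Sₓₓ = 156/√7730 = 1.77433.
t = (5.911 − 3.342) / 1.77433 = 1.4479.
df = n − 2 = 134.
One-sided p ≈ 0.0750, which is < 0.1, so reject H₀.
There is evidence that the true slope on living area exceeds 3.342 $1000s per unit.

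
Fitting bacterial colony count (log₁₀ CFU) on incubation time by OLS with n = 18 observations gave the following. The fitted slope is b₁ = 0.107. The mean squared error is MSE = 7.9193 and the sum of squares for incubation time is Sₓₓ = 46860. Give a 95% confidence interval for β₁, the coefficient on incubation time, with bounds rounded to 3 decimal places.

SE(b₁) = √(MSE/Sₓₓ) = √(7.9193/46860) = 0.013.
df = n − 2 = 16.
t* = t_{0.025, 16} = 2.119905.
Margin = t* × SE = 2.119905 × 0.013 = 0.02756.
CI: 0.107 ± 0.02756 → (0.079, 0.135).
With 95% confidence, each one-unit increase in incubation time is associated with a change of between 0.079 and 0.135 log₁₀ CFU in bacterial colony count.

(0.079, 0.135)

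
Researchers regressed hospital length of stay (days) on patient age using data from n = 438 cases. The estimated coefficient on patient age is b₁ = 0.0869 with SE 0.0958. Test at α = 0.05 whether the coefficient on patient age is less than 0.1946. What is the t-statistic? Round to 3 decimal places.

t = -1.124

H₀: β₁ = 0.1946 vs H₁: β₁ < 0.1946.
t = (b₁ − β₁⁰)/SE = (0.0869 − 0.1946) / 0.0958 = -1.124.
df = n − 2 = 438 − 2 = 436.
One-sided p ≈ 0.1308, which is ≥ 0.05, so fail to reject H₀.
The data do not give significant evidence that the true slope on patient age is below 0.1946 days per unit.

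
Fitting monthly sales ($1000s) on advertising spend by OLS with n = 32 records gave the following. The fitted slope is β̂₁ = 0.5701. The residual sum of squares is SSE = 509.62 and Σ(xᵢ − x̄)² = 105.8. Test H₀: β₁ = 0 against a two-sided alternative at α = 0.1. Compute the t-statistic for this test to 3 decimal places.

t = 1.423

MSE = SSE/(n − 2) = 509.62/30 = 16.9873.
SE(β̂₁) = √(MSE/Sₓₓ) = √(16.9873/105.8) = 0.4007.
t = 0.5701 / 0.4007 = 1.423.
df = n − 2 = 30.
Two-sided p ≈ 0.1651, which is ≥ 0.1, so fail to reject H₀.
The data do not give significant evidence of an association between advertising spend and monthly sales.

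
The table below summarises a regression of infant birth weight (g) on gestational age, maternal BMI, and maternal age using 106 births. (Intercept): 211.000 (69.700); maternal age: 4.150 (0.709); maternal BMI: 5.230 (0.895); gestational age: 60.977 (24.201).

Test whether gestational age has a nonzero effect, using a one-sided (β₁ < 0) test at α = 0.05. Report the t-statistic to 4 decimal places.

t = 2.5196

Read off: b = 60.977, SE = 24.201 for gestational age.
H₀: β₁ = 0 vs H₁: β₁ < 0.
t = 60.977 / 24.201 = 2.5196.
df = n − k − 1 = 106 − 3 − 1 = 102.
One-sided p ≈ 0.9933, which is ≥ 0.05, so fail to reject H₀.
The data do not give significant evidence that the true slope on gestational age is negative, holding the other predictors fixed.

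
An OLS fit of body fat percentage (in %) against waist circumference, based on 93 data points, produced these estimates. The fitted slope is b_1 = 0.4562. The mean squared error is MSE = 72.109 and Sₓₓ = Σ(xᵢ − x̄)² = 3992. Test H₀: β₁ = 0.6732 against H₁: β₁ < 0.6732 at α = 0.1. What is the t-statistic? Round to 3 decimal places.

t = -1.615

SE(b_1) = √(MSE/Sₓₓ) = √(72.109/3992) = 0.1344.
t = (0.4562 − 0.6732) / 0.1344 = -1.615.
df = n − 2 = 91.
One-sided p ≈ 0.0549, which is < 0.1, so reject H₀.
There is evidence that the true slope on waist circumference is below 0.6732 % per unit.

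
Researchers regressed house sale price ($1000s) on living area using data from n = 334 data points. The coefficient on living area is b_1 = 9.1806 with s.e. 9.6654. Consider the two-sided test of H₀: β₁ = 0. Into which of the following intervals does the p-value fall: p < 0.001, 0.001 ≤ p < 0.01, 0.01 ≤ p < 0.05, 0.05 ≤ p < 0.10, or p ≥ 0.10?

t = 9.1806 / 9.6654 = 0.950.
df = n − 2 = 334 − 2 = 332.
Two-sided p = 2·P(T_{332} > |t|) ≈ 0.3429.
So p ≥ 0.10.

p ≥ 0.10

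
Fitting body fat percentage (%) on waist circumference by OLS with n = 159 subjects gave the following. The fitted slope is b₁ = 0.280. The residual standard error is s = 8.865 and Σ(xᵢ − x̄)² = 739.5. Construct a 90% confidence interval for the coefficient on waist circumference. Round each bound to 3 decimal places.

(-0.259, 0.819)

SE(b₁) = s/√Sₓₓ = 8.865/√739.5 = 0.325994.
df = n − 2 = 157.
t* = t_{0.05, 157} = 1.654617.
Margin = t* × SE = 1.654617 × 0.325994 = 0.53940.
CI: 0.280 ± 0.53940 → (-0.259, 0.819).
With 90% confidence, each one-unit increase in waist circumference is associated with a change of between -0.259 and 0.819 % in body fat percentage.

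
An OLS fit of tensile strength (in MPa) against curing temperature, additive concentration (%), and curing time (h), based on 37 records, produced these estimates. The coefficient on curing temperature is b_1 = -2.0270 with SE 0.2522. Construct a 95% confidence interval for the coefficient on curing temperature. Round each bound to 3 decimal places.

df = n − k − 1 = 37 − 3 − 1 = 33.
t* = t_{0.025, 33} = 2.034515.
Margin = t* × SE = 2.034515 × 0.2522 = 0.51310.
CI: -2.0270 ± 0.51310 → (-2.540, -1.514).
With 95% confidence, each one-unit increase in curing temperature is associated with a change of between -2.540 and -1.514 MPa in tensile strength, holding the other predictors fixed.

(-2.540, -1.514)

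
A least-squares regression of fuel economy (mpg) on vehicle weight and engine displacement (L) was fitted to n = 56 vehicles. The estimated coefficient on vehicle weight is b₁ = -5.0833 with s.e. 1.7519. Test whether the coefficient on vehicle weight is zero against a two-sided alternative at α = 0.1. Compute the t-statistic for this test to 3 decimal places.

t = -2.902

H₀: β₁ = 0 vs H₁: β₁ ≠ 0.
t = (b₁ − β₁⁰)/SE = -5.0833 / 1.7519 = -2.902.
df = n − k − 1 = 56 − 2 − 1 = 53.
Two-sided p ≈ 0.0054, which is < 0.1, so reject H₀.
There is evidence that vehicle weight is associated with fuel economy, holding the other predictors fixed.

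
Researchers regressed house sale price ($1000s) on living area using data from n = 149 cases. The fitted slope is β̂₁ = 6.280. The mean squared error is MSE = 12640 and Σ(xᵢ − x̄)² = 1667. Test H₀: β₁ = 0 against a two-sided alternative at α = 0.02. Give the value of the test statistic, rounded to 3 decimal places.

t = 2.281

SE(β̂₁) = √(MSE/Sₓₓ) = √(12640/1667) = 2.75363.
t = 6.280 / 2.75363 = 2.281.
df = n − 2 = 147.
Two-sided p ≈ 0.0240, which is ≥ 0.02, so fail to reject H₀.
The data do not give significant evidence of an association between living area and house sale price.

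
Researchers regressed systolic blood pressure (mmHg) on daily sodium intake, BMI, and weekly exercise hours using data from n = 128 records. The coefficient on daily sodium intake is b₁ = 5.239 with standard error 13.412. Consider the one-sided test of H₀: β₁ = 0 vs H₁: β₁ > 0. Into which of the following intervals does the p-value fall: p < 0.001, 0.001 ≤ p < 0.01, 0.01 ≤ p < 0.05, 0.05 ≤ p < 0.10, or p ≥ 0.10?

p ≥ 0.10

t = 5.239 / 13.412 = 0.391.
df = n − k − 1 = 128 − 3 − 1 = 124.
One-sided p = P(T_{124} > t) ≈ 0.3484.
So p ≥ 0.10.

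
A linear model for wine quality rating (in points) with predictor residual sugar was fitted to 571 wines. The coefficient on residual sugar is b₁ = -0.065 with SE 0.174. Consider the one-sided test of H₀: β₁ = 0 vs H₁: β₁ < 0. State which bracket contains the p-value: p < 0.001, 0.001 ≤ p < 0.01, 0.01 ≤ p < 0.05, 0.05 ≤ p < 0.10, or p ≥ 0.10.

t = -0.065 / 0.174 = -0.374.
df = n − 2 = 571 − 2 = 569.
One-sided p = P(T_{569} < t) ≈ 0.3544.
So p ≥ 0.10.

p ≥ 0.10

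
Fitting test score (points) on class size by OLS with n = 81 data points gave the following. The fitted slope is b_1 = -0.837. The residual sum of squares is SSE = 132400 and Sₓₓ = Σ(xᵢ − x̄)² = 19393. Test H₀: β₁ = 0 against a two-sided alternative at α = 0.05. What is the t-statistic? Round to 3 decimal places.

t = -2.847

MSE = SSE/(n − 2) = 132400/79 = 1675.95.
SE(b_1) = √(MSE/Sₓₓ) = √(1675.95/19393) = 0.293973.
t = -0.837 / 0.293973 = -2.847.
df = n − 2 = 79.
Two-sided p ≈ 0.0056, which is < 0.05, so reject H₀.
There is evidence that class size is associated with test score.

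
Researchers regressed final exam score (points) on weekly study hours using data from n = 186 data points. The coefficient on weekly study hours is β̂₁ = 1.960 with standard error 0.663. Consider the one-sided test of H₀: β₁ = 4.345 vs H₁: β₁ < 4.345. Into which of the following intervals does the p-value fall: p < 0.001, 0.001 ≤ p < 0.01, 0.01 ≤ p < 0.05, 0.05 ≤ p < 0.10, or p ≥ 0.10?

p < 0.001

t = (1.960 − 4.345) / 0.663 = -3.597.
df = n − 2 = 186 − 2 = 184.
One-sided p = P(T_{184} < t) ≈ 0.0002.
So p < 0.001.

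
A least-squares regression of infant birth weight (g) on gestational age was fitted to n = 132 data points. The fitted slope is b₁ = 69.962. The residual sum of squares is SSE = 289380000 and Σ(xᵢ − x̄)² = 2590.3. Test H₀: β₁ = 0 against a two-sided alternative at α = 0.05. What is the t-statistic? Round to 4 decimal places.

MSE = SSE/(n − 2) = 289380000/130 = 2.226e+06.
SE(b₁) = √(MSE/Sₓₓ) = √(2.226e+06/2590.3) = 29.3148.
t = 69.962 / 29.3148 = 2.3866.
df = n − 2 = 130.
Two-sided p ≈ 0.0184, which is < 0.05, so reject H₀.
There is evidence that gestational age is associated with infant birth weight.

t = 2.3866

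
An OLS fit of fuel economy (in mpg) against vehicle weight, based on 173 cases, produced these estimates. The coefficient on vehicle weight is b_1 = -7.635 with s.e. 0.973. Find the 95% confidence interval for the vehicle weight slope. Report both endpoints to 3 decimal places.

df = n − 2 = 173 − 2 = 171.
t* = t_{0.025, 171} = 1.973934.
Margin = t* × SE = 1.973934 × 0.973 = 1.92064.
CI: -7.635 ± 1.92064 → (-9.556, -5.714).
With 95% confidence, each one-unit increase in vehicle weight is associated with a change of between -9.556 and -5.714 mpg in fuel economy.

(-9.556, -5.714)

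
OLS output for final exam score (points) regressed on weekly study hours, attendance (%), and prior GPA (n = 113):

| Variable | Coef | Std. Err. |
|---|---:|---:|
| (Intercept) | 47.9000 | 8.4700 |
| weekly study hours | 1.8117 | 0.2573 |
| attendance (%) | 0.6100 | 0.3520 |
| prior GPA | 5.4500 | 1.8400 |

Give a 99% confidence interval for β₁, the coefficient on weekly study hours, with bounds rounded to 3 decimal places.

(1.137, 2.486)

Read off: b = 1.8117, SE = 0.2573 for weekly study hours.
df = n − k − 1 = 113 − 3 − 1 = 109.
t* = t_{0.005, 109} = 2.621688.
Margin = t* × SE = 2.621688 × 0.2573 = 0.67456.
CI: 1.8117 ± 0.67456 → (1.137, 2.486).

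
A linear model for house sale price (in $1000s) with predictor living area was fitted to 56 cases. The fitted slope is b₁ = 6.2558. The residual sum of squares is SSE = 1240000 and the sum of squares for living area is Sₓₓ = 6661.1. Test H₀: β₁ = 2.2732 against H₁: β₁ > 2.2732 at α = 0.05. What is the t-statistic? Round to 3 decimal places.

MSE = SSE/(n − 2) = 1240000/54 = 22963.
SE(b₁) = √(MSE/Sₓₓ) = √(22963/6661.1) = 1.8567.
t = (6.2558 − 2.2732) / 1.8567 = 2.145.
df = n − 2 = 54.
One-sided p ≈ 0.0182, which is < 0.05, so reject H₀.
There is evidence that the true slope on living area exceeds 2.2732 $1000s per unit.

t = 2.145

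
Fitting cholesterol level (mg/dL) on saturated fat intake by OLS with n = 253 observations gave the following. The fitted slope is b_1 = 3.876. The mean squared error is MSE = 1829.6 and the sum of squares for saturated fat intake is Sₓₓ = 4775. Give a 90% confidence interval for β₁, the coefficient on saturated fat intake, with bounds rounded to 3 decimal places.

(2.854, 4.898)

SE(b_1) = √(MSE/Sₓₓ) = √(1829.6/4775) = 0.619001.
df = n − 2 = 251.
t* = t_{0.05, 251} = 1.650947.
Margin = t* × SE = 1.650947 × 0.619001 = 1.02194.
CI: 3.876 ± 1.02194 → (2.854, 4.898).
With 90% confidence, each one-unit increase in saturated fat intake is associated with a change of between 2.854 and 4.898 mg/dL in cholesterol level.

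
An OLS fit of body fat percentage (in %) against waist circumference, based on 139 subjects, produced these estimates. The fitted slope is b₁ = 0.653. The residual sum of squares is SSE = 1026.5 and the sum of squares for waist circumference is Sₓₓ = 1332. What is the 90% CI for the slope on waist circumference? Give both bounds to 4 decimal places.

(0.5288, 0.7772)

MSE = SSE/(n − 2) = 1026.5/137 = 7.4927.
SE(b₁) = √(MSE/Sₓₓ) = √(7.4927/1332) = 0.075001.
df = n − 2 = 137.
t* = t_{0.05, 137} = 1.656052.
Margin = t* × SE = 1.656052 × 0.075001 = 0.124206.
CI: 0.653 ± 0.124206 → (0.5288, 0.7772).
With 90% confidence, each one-unit increase in waist circumference is associated with a change of between 0.5288 and 0.7772 % in body fat percentage.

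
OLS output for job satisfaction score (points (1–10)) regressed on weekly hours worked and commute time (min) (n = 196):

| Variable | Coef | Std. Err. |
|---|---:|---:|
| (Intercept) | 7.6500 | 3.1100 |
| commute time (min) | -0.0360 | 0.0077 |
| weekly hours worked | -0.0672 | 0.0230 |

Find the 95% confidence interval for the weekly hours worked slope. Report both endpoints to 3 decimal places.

(-0.113, -0.022)

Read off: b = -0.0672, SE = 0.0230 for weekly hours worked.
df = n − k − 1 = 196 − 2 − 1 = 193.
t* = t_{0.025, 193} = 1.972332.
Margin = t* × SE = 1.972332 × 0.0230 = 0.04536.
CI: -0.0672 ± 0.04536 → (-0.113, -0.022).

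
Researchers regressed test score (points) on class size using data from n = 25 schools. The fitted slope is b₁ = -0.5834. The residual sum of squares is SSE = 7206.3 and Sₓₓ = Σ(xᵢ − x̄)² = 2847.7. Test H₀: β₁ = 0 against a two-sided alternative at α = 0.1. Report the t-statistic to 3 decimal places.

t = -1.759

MSE = SSE/(n − 2) = 7206.3/23 = 313.317.
SE(b₁) = √(MSE/Sₓₓ) = √(313.317/2847.7) = 0.3317.
t = -0.5834 / 0.3317 = -1.759.
df = n − 2 = 23.
Two-sided p ≈ 0.0919, which is < 0.1, so reject H₀.
There is evidence that class size is associated with test score.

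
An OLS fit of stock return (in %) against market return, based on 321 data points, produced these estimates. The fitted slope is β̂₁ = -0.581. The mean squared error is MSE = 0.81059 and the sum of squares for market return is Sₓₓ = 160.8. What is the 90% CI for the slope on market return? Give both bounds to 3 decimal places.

SE(β̂₁) = √(MSE/Sₓₓ) = √(0.81059/160.8) = 0.0709999.
df = n − 2 = 319.
t* = t_{0.05, 319} = 1.649644.
Margin = t* × SE = 1.649644 × 0.0709999 = 0.11712.
CI: -0.581 ± 0.11712 → (-0.698, -0.464).
With 90% confidence, each one-unit increase in market return is associated with a change of between -0.698 and -0.464 % in stock return.

(-0.698, -0.464)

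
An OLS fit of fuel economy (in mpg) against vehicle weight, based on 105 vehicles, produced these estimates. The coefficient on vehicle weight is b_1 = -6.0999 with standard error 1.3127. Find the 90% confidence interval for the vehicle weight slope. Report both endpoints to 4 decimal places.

df = n − 2 = 105 − 2 = 103.
t* = t_{0.05, 103} = 1.659782.
Margin = t* × SE = 1.659782 × 1.3127 = 2.178796.
CI: -6.0999 ± 2.178796 → (-8.2787, -3.9211).
With 90% confidence, each one-unit increase in vehicle weight is associated with a change of between -8.2787 and -3.9211 mpg in fuel economy.

(-8.2787, -3.9211)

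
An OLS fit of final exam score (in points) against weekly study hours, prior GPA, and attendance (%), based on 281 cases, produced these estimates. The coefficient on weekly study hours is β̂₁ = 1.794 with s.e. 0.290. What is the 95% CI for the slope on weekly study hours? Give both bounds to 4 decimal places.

(1.2231, 2.3649)

df = n − k − 1 = 281 − 3 − 1 = 277.
t* = t_{0.025, 277} = 1.968565.
Margin = t* × SE = 1.968565 × 0.290 = 0.570884.
CI: 1.794 ± 0.570884 → (1.2231, 2.3649).
With 95% confidence, each one-unit increase in weekly study hours is associated with a change of between 1.2231 and 2.3649 points in final exam score, holding the other predictors fixed.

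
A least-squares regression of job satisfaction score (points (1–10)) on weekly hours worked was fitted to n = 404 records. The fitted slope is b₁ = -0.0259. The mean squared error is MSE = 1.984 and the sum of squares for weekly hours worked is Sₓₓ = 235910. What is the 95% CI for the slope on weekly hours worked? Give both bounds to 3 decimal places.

(-0.032, -0.020)

SE(b₁) = √(MSE/Sₓₓ) = √(1.984/235910) = 0.0029.
df = n − 2 = 402.
t* = t_{0.025, 402} = 1.965883.
Margin = t* × SE = 1.965883 × 0.0029 = 0.00570.
CI: -0.0259 ± 0.00570 → (-0.032, -0.020).
With 95% confidence, each one-unit increase in weekly hours worked is associated with a change of between -0.032 and -0.020 points (1–10) in job satisfaction score.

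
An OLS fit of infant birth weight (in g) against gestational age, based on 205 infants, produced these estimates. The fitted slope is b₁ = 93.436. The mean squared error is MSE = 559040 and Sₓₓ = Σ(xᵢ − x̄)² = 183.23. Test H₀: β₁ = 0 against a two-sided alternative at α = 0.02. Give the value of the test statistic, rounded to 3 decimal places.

t = 1.692

SE(b₁) = √(MSE/Sₓₓ) = √(559040/183.23) = 55.2361.
t = 93.436 / 55.2361 = 1.692.
df = n − 2 = 203.
Two-sided p ≈ 0.0923, which is ≥ 0.02, so fail to reject H₀.
The data do not give significant evidence of an association between gestational age and infant birth weight.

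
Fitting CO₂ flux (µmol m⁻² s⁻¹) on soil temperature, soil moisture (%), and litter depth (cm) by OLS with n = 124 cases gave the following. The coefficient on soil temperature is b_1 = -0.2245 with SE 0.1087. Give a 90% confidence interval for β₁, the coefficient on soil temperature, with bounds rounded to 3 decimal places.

(-0.405, -0.044)

df = n − k − 1 = 124 − 3 − 1 = 120.
t* = t_{0.05, 120} = 1.657651.
Margin = t* × SE = 1.657651 × 0.1087 = 0.18019.
CI: -0.2245 ± 0.18019 → (-0.405, -0.044).
With 90% confidence, each one-unit increase in soil temperature is associated with a change of between -0.405 and -0.044 µmol m⁻² s⁻¹ in CO₂ flux, holding the other predictors fixed.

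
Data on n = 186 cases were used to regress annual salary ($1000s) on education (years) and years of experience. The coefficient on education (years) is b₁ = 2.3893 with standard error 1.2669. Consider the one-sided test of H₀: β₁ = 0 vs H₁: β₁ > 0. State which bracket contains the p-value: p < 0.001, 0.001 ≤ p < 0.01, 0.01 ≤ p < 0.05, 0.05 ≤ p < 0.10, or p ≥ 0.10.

t = 2.3893 / 1.2669 = 1.886.
df = n − k − 1 = 186 − 2 − 1 = 183.
One-sided p = P(T_{183} > t) ≈ 0.0304.
So 0.01 ≤ p < 0.05.

0.01 ≤ p < 0.05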